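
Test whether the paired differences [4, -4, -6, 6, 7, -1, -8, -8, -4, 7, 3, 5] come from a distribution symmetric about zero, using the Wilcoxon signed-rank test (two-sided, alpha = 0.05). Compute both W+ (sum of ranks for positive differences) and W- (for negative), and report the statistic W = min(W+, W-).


Step 1: Drop any zero differences (none here) and take |d_i|.
|d| = [4, 4, 6, 6, 7, 1, 8, 8, 4, 7, 3, 5]
Step 2: Midrank |d_i| (ties get averaged ranks).
ranks: |4|->4, |4|->4, |6|->7.5, |6|->7.5, |7|->9.5, |1|->1, |8|->11.5, |8|->11.5, |4|->4, |7|->9.5, |3|->2, |5|->6
Step 3: Attach original signs; sum ranks with positive sign and with negative sign.
W+ = 4 + 7.5 + 9.5 + 9.5 + 2 + 6 = 38.5
W- = 4 + 7.5 + 1 + 11.5 + 11.5 + 4 = 39.5
(Check: W+ + W- = 78 should equal n(n+1)/2 = 78.)
Step 4: Test statistic W = min(W+, W-) = 38.5.
Step 5: Ties in |d|, so use the tie-corrected normal approximation.
        E[W] = n(n+1)/4 = 12*13/4 = 39.
        Tie groups: |d|=4 (t=3), |d|=6 (t=2), |d|=7 (t=2), |d|=8 (t=2); sum(t^3 - t) = 42.
        Var[W] = n(n+1)(2n+1)/24 - sum(t^3-t)/48 = 3900/24 - 42/48 = 161.625.
        z = (W - E[W]) / sqrt(Var[W]) = (38.5 - 39) / 12.7132 = -0.0393.
        Two-sided p = 2*Phi(z) = 0.968628.
Step 6: alpha = 0.05. fail to reject H0.

W+ = 38.5, W- = 39.5, W = min = 38.5, p = 0.968628, fail to reject H0.


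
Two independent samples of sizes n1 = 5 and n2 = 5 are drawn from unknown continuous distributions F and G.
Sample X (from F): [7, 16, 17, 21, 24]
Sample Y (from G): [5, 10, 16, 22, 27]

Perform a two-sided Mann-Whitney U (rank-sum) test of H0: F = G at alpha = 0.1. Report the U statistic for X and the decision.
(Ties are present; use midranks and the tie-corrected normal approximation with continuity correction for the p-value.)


Step 1: Combine and sort all 10 observations; assign midranks.
sorted (value, group): (5,Y), (7,X), (10,Y), (16,X), (16,Y), (17,X), (21,X), (22,Y), (24,X), (27,Y)
ranks: 5->1, 7->2, 10->3, 16->4.5, 16->4.5, 17->6, 21->7, 22->8, 24->9, 27->10
Step 2: Rank sum for X: R1 = 2 + 4.5 + 6 + 7 + 9 = 28.5.
Step 3: U_X = R1 - n1(n1+1)/2 = 28.5 - 5*6/2 = 28.5 - 15 = 13.5.
       U_Y = n1*n2 - U_X = 25 - 13.5 = 11.5.
Step 4: Ties are present, so use the tie-corrected normal approximation (with continuity correction) for the p-value.
Step 5: p-value = 0.916563; compare to alpha = 0.1. fail to reject H0.

U_X = 13.5, p = 0.916563, fail to reject H0 at alpha = 0.1.


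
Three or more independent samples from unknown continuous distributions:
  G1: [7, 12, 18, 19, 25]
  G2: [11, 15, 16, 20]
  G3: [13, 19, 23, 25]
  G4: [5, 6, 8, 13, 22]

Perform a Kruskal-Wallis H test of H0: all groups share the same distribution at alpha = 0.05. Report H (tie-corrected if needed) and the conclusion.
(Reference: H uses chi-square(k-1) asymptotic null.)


Step 1: Combine all N = 18 observations and assign midranks.
sorted (value, group, rank): (5,G4,1), (6,G4,2), (7,G1,3), (8,G4,4), (11,G2,5), (12,G1,6), (13,G3,7.5), (13,G4,7.5), (15,G2,9), (16,G2,10), (18,G1,11), (19,G1,12.5), (19,G3,12.5), (20,G2,14), (22,G4,15), (23,G3,16), (25,G1,17.5), (25,G3,17.5)
Step 2: Sum ranks within each group.
R_1 = 50 (n_1 = 5)
R_2 = 38 (n_2 = 4)
R_3 = 53.5 (n_3 = 4)
R_4 = 29.5 (n_4 = 5)
Step 3: H = 12/(N(N+1)) * sum(R_i^2/n_i) - 3(N+1)
     = 12/(18*19) * (50^2/5 + 38^2/4 + 53.5^2/4 + 29.5^2/5) - 3*19
     = 0.035088 * 1750.61 - 57
     = 4.425000.
Step 4: Ties present; correction factor C = 1 - 18/(18^3 - 18) = 0.996904. Corrected H = 4.425000 / 0.996904 = 4.438742.
Step 5: Under H0, H ~ chi^2(3); p-value = 0.217820.
Step 6: alpha = 0.05. fail to reject H0.

H = 4.4387, df = 3, p = 0.217820, fail to reject H0.


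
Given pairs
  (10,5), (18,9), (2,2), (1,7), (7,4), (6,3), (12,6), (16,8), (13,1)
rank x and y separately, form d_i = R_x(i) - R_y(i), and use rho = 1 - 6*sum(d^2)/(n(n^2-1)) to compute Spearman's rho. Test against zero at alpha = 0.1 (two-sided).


Step 1: Rank x and y separately (midranks; no ties here).
rank(x): 10->5, 18->9, 2->2, 1->1, 7->4, 6->3, 12->6, 16->8, 13->7
rank(y): 5->5, 9->9, 2->2, 7->7, 4->4, 3->3, 6->6, 8->8, 1->1
Step 2: d_i = R_x(i) - R_y(i); compute d_i^2.
  (5-5)^2=0, (9-9)^2=0, (2-2)^2=0, (1-7)^2=36, (4-4)^2=0, (3-3)^2=0, (6-6)^2=0, (8-8)^2=0, (7-1)^2=36
sum(d^2) = 72.
Step 3: rho = 1 - 6*72 / (9*(9^2 - 1)) = 1 - 432/720 = 0.400000.
Step 4: Under H0, t = rho * sqrt((n-2)/(1-rho^2)) = 1.1547 ~ t(7).
Step 5: Two-sided p-value from the t-distribution with 7 df = 0.286105.
Step 6: alpha = 0.1. fail to reject H0.

rho = 0.4000, p = 0.286105, fail to reject H0 at alpha = 0.1.


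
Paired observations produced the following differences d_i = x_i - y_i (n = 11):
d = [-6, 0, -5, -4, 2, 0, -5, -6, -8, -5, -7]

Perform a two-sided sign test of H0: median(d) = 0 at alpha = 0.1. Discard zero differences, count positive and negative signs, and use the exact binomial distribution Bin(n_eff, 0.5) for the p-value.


Step 1: Discard zero differences. Original n = 11; n_eff = number of nonzero differences = 9.
Nonzero differences (with sign): -6, -5, -4, +2, -5, -6, -8, -5, -7
Step 2: Count signs: positive = 1, negative = 8.
Step 3: Under H0: P(positive) = 0.5, so the number of positives S ~ Bin(9, 0.5).
Step 4: Two-sided exact p-value = sum of Bin(9,0.5) probabilities at or below the observed probability = 0.039062.
Step 5: alpha = 0.1. reject H0.

n_eff = 9, pos = 1, neg = 8, p = 0.039062, reject H0.


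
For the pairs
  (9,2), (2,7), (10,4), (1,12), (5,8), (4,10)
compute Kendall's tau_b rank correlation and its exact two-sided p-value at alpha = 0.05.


Step 1: Enumerate the 15 unordered pairs (i,j) with i<j and classify each by sign(x_j-x_i) * sign(y_j-y_i).
  (1,2):dx=-7,dy=+5->D; (1,3):dx=+1,dy=+2->C; (1,4):dx=-8,dy=+10->D; (1,5):dx=-4,dy=+6->D
  (1,6):dx=-5,dy=+8->D; (2,3):dx=+8,dy=-3->D; (2,4):dx=-1,dy=+5->D; (2,5):dx=+3,dy=+1->C
  (2,6):dx=+2,dy=+3->C; (3,4):dx=-9,dy=+8->D; (3,5):dx=-5,dy=+4->D; (3,6):dx=-6,dy=+6->D
  (4,5):dx=+4,dy=-4->D; (4,6):dx=+3,dy=-2->D; (5,6):dx=-1,dy=+2->D
Step 2: C = 3, D = 12, total pairs = 15.
Step 3: tau = (C - D)/(n(n-1)/2) = (3 - 12)/15 = -0.600000.
Step 4: Exact two-sided p-value (enumerate n! = 720 permutations of y under H0): p = 0.136111.
Step 5: alpha = 0.05. fail to reject H0.

tau_b = -0.6000 (C=3, D=12), p = 0.136111, fail to reject H0.


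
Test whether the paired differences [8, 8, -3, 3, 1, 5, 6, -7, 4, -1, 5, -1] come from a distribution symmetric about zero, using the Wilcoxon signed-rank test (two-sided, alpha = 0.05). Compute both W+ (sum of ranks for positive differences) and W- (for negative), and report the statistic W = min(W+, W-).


Step 1: Drop any zero differences (none here) and take |d_i|.
|d| = [8, 8, 3, 3, 1, 5, 6, 7, 4, 1, 5, 1]
Step 2: Midrank |d_i| (ties get averaged ranks).
ranks: |8|->11.5, |8|->11.5, |3|->4.5, |3|->4.5, |1|->2, |5|->7.5, |6|->9, |7|->10, |4|->6, |1|->2, |5|->7.5, |1|->2
Step 3: Attach original signs; sum ranks with positive sign and with negative sign.
W+ = 11.5 + 11.5 + 4.5 + 2 + 7.5 + 9 + 6 + 7.5 = 59.5
W- = 4.5 + 10 + 2 + 2 = 18.5
(Check: W+ + W- = 78 should equal n(n+1)/2 = 78.)
Step 4: Test statistic W = min(W+, W-) = 18.5.
Step 5: Ties in |d|, so use the tie-corrected normal approximation.
        E[W] = n(n+1)/4 = 12*13/4 = 39.
        Tie groups: |d|=1 (t=3), |d|=3 (t=2), |d|=5 (t=2), |d|=8 (t=2); sum(t^3 - t) = 42.
        Var[W] = n(n+1)(2n+1)/24 - sum(t^3-t)/48 = 3900/24 - 42/48 = 161.625.
        z = (W - E[W]) / sqrt(Var[W]) = (18.5 - 39) / 12.7132 = -1.6125.
        Two-sided p = 2*Phi(z) = 0.106853.
Step 6: alpha = 0.05. fail to reject H0.

W+ = 59.5, W- = 18.5, W = min = 18.5, p = 0.106853, fail to reject H0.


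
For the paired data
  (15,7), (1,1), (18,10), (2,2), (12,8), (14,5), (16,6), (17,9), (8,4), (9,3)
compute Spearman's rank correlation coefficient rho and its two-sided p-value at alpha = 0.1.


Step 1: Rank x and y separately (midranks; no ties here).
rank(x): 15->7, 1->1, 18->10, 2->2, 12->5, 14->6, 16->8, 17->9, 8->3, 9->4
rank(y): 7->7, 1->1, 10->10, 2->2, 8->8, 5->5, 6->6, 9->9, 4->4, 3->3
Step 2: d_i = R_x(i) - R_y(i); compute d_i^2.
  (7-7)^2=0, (1-1)^2=0, (10-10)^2=0, (2-2)^2=0, (5-8)^2=9, (6-5)^2=1, (8-6)^2=4, (9-9)^2=0, (3-4)^2=1, (4-3)^2=1
sum(d^2) = 16.
Step 3: rho = 1 - 6*16 / (10*(10^2 - 1)) = 1 - 96/990 = 0.903030.
Step 4: Under H0, t = rho * sqrt((n-2)/(1-rho^2)) = 5.9457 ~ t(8).
Step 5: Two-sided p-value from the t-distribution with 8 df = 0.000344.
Step 6: alpha = 0.1. reject H0.

rho = 0.9030, p = 0.000344, reject H0 at alpha = 0.1.


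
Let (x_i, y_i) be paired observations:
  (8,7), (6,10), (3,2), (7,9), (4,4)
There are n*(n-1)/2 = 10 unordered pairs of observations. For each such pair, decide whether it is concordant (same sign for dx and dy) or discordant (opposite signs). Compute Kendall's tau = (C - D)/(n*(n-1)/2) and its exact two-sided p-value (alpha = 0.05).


Step 1: Enumerate the 10 unordered pairs (i,j) with i<j and classify each by sign(x_j-x_i) * sign(y_j-y_i).
  (1,2):dx=-2,dy=+3->D; (1,3):dx=-5,dy=-5->C; (1,4):dx=-1,dy=+2->D; (1,5):dx=-4,dy=-3->C
  (2,3):dx=-3,dy=-8->C; (2,4):dx=+1,dy=-1->D; (2,5):dx=-2,dy=-6->C; (3,4):dx=+4,dy=+7->C
  (3,5):dx=+1,dy=+2->C; (4,5):dx=-3,dy=-5->C
Step 2: C = 7, D = 3, total pairs = 10.
Step 3: tau = (C - D)/(n(n-1)/2) = (7 - 3)/10 = 0.400000.
Step 4: Exact two-sided p-value (enumerate n! = 120 permutations of y under H0): p = 0.483333.
Step 5: alpha = 0.05. fail to reject H0.

tau_b = 0.4000 (C=7, D=3), p = 0.483333, fail to reject H0.


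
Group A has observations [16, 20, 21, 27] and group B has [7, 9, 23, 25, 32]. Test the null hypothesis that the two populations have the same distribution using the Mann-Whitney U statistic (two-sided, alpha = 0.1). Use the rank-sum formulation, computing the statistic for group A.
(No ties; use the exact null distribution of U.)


Step 1: Combine and sort all 9 observations; assign midranks.
sorted (value, group): (7,Y), (9,Y), (16,X), (20,X), (21,X), (23,Y), (25,Y), (27,X), (32,Y)
ranks: 7->1, 9->2, 16->3, 20->4, 21->5, 23->6, 25->7, 27->8, 32->9
Step 2: Rank sum for X: R1 = 3 + 4 + 5 + 8 = 20.
Step 3: U_X = R1 - n1(n1+1)/2 = 20 - 4*5/2 = 20 - 10 = 10.
       U_Y = n1*n2 - U_X = 20 - 10 = 10.
Step 4: No ties, so the exact null distribution of U (based on enumerating the C(9,4) = 126 equally likely rank assignments) gives the two-sided p-value.
Step 5: p-value = 1.000000; compare to alpha = 0.1. fail to reject H0.

U_X = 10, p = 1.000000, fail to reject H0 at alpha = 0.1.


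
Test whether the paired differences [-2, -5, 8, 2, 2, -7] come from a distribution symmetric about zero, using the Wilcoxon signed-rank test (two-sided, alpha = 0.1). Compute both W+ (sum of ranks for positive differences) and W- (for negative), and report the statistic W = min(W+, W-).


Step 1: Drop any zero differences (none here) and take |d_i|.
|d| = [2, 5, 8, 2, 2, 7]
Step 2: Midrank |d_i| (ties get averaged ranks).
ranks: |2|->2, |5|->4, |8|->6, |2|->2, |2|->2, |7|->5
Step 3: Attach original signs; sum ranks with positive sign and with negative sign.
W+ = 6 + 2 + 2 = 10
W- = 2 + 4 + 5 = 11
(Check: W+ + W- = 21 should equal n(n+1)/2 = 21.)
Step 4: Test statistic W = min(W+, W-) = 10.
Step 5: Ties in |d|, so use the tie-corrected normal approximation.
        E[W] = n(n+1)/4 = 6*7/4 = 10.5.
        Tie groups: |d|=2 (t=3); sum(t^3 - t) = 24.
        Var[W] = n(n+1)(2n+1)/24 - sum(t^3-t)/48 = 546/24 - 24/48 = 22.25.
        z = (W - E[W]) / sqrt(Var[W]) = (10 - 10.5) / 4.7170 = -0.1060.
        Two-sided p = 2*Phi(z) = 0.915583.
Step 6: alpha = 0.1. fail to reject H0.

W+ = 10, W- = 11, W = min = 10, p = 0.915583, fail to reject H0.


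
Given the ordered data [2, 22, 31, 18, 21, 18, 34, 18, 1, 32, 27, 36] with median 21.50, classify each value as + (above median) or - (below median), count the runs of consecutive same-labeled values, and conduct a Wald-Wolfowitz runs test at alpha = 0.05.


Step 1: Compute median = 21.50; label A = above, B = below.
Labels in order: BAABBBABBAAA  (n_A = 6, n_B = 6)
Step 2: Count runs R = 6.
Step 3: Under H0 (random ordering), E[R] = 2*n_A*n_B/(n_A+n_B) + 1 = 2*6*6/12 + 1 = 7.0000.
        Var[R] = 2*n_A*n_B*(2*n_A*n_B - n_A - n_B) / ((n_A+n_B)^2 * (n_A+n_B-1)) = 4320/1584 = 2.7273.
        SD[R] = 1.6514.
Step 4: Continuity-corrected z = (R + 0.5 - E[R]) / SD[R] = (6 + 0.5 - 7.0000) / 1.6514 = -0.3028.
Step 5: Two-sided p-value via normal approximation = 2*(1 - Phi(|z|)) = 0.762069.
Step 6: alpha = 0.05. fail to reject H0.

R = 6, z = -0.3028, p = 0.762069, fail to reject H0.


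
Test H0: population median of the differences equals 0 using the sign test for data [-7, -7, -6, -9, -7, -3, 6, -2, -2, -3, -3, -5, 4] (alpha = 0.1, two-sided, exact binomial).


Step 1: Discard zero differences. Original n = 13; n_eff = number of nonzero differences = 13.
Nonzero differences (with sign): -7, -7, -6, -9, -7, -3, +6, -2, -2, -3, -3, -5, +4
Step 2: Count signs: positive = 2, negative = 11.
Step 3: Under H0: P(positive) = 0.5, so the number of positives S ~ Bin(13, 0.5).
Step 4: Two-sided exact p-value = sum of Bin(13,0.5) probabilities at or below the observed probability = 0.022461.
Step 5: alpha = 0.1. reject H0.

n_eff = 13, pos = 2, neg = 11, p = 0.022461, reject H0.


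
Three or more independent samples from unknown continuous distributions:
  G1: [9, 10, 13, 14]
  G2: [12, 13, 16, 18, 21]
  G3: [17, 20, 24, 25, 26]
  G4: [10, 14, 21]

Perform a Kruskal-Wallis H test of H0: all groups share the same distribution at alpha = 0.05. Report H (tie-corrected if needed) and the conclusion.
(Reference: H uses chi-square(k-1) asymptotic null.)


Step 1: Combine all N = 17 observations and assign midranks.
sorted (value, group, rank): (9,G1,1), (10,G1,2.5), (10,G4,2.5), (12,G2,4), (13,G1,5.5), (13,G2,5.5), (14,G1,7.5), (14,G4,7.5), (16,G2,9), (17,G3,10), (18,G2,11), (20,G3,12), (21,G2,13.5), (21,G4,13.5), (24,G3,15), (25,G3,16), (26,G3,17)
Step 2: Sum ranks within each group.
R_1 = 16.5 (n_1 = 4)
R_2 = 43 (n_2 = 5)
R_3 = 70 (n_3 = 5)
R_4 = 23.5 (n_4 = 3)
Step 3: H = 12/(N(N+1)) * sum(R_i^2/n_i) - 3(N+1)
     = 12/(17*18) * (16.5^2/4 + 43^2/5 + 70^2/5 + 23.5^2/3) - 3*18
     = 0.039216 * 1601.95 - 54
     = 8.821405.
Step 4: Ties present; correction factor C = 1 - 24/(17^3 - 17) = 0.995098. Corrected H = 8.821405 / 0.995098 = 8.864860.
Step 5: Under H0, H ~ chi^2(3); p-value = 0.031143.
Step 6: alpha = 0.05. reject H0.

H = 8.8649, df = 3, p = 0.031143, reject H0.


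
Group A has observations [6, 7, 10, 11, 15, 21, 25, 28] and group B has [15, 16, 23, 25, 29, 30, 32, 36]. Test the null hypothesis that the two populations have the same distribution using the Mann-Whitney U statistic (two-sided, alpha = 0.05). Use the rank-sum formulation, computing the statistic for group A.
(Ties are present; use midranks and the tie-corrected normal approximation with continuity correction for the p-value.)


Step 1: Combine and sort all 16 observations; assign midranks.
sorted (value, group): (6,X), (7,X), (10,X), (11,X), (15,X), (15,Y), (16,Y), (21,X), (23,Y), (25,X), (25,Y), (28,X), (29,Y), (30,Y), (32,Y), (36,Y)
ranks: 6->1, 7->2, 10->3, 11->4, 15->5.5, 15->5.5, 16->7, 21->8, 23->9, 25->10.5, 25->10.5, 28->12, 29->13, 30->14, 32->15, 36->16
Step 2: Rank sum for X: R1 = 1 + 2 + 3 + 4 + 5.5 + 8 + 10.5 + 12 = 46.
Step 3: U_X = R1 - n1(n1+1)/2 = 46 - 8*9/2 = 46 - 36 = 10.
       U_Y = n1*n2 - U_X = 64 - 10 = 54.
Step 4: Ties are present, so use the tie-corrected normal approximation (with continuity correction) for the p-value.
Step 5: p-value = 0.023742; compare to alpha = 0.05. reject H0.

U_X = 10, p = 0.023742, reject H0 at alpha = 0.05.


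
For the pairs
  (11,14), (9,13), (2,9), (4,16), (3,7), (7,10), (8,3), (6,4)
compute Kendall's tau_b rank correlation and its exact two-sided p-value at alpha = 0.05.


Step 1: Enumerate the 28 unordered pairs (i,j) with i<j and classify each by sign(x_j-x_i) * sign(y_j-y_i).
  (1,2):dx=-2,dy=-1->C; (1,3):dx=-9,dy=-5->C; (1,4):dx=-7,dy=+2->D; (1,5):dx=-8,dy=-7->C
  (1,6):dx=-4,dy=-4->C; (1,7):dx=-3,dy=-11->C; (1,8):dx=-5,dy=-10->C; (2,3):dx=-7,dy=-4->C
  (2,4):dx=-5,dy=+3->D; (2,5):dx=-6,dy=-6->C; (2,6):dx=-2,dy=-3->C; (2,7):dx=-1,dy=-10->C
  (2,8):dx=-3,dy=-9->C; (3,4):dx=+2,dy=+7->C; (3,5):dx=+1,dy=-2->D; (3,6):dx=+5,dy=+1->C
  (3,7):dx=+6,dy=-6->D; (3,8):dx=+4,dy=-5->D; (4,5):dx=-1,dy=-9->C; (4,6):dx=+3,dy=-6->D
  (4,7):dx=+4,dy=-13->D; (4,8):dx=+2,dy=-12->D; (5,6):dx=+4,dy=+3->C; (5,7):dx=+5,dy=-4->D
  (5,8):dx=+3,dy=-3->D; (6,7):dx=+1,dy=-7->D; (6,8):dx=-1,dy=-6->C; (7,8):dx=-2,dy=+1->D
Step 2: C = 16, D = 12, total pairs = 28.
Step 3: tau = (C - D)/(n(n-1)/2) = (16 - 12)/28 = 0.142857.
Step 4: Exact two-sided p-value (enumerate n! = 40320 permutations of y under H0): p = 0.719544.
Step 5: alpha = 0.05. fail to reject H0.

tau_b = 0.1429 (C=16, D=12), p = 0.719544, fail to reject H0.


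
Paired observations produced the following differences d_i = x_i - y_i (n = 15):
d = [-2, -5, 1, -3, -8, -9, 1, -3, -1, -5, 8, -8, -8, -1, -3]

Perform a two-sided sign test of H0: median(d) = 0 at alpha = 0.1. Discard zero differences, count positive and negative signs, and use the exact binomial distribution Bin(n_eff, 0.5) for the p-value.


Step 1: Discard zero differences. Original n = 15; n_eff = number of nonzero differences = 15.
Nonzero differences (with sign): -2, -5, +1, -3, -8, -9, +1, -3, -1, -5, +8, -8, -8, -1, -3
Step 2: Count signs: positive = 3, negative = 12.
Step 3: Under H0: P(positive) = 0.5, so the number of positives S ~ Bin(15, 0.5).
Step 4: Two-sided exact p-value = sum of Bin(15,0.5) probabilities at or below the observed probability = 0.035156.
Step 5: alpha = 0.1. reject H0.

n_eff = 15, pos = 3, neg = 12, p = 0.035156, reject H0.


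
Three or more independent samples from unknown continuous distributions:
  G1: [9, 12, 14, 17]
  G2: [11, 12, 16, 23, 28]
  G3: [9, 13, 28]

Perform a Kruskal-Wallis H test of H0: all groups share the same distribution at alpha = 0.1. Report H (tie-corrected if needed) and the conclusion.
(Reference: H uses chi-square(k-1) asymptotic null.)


Step 1: Combine all N = 12 observations and assign midranks.
sorted (value, group, rank): (9,G1,1.5), (9,G3,1.5), (11,G2,3), (12,G1,4.5), (12,G2,4.5), (13,G3,6), (14,G1,7), (16,G2,8), (17,G1,9), (23,G2,10), (28,G2,11.5), (28,G3,11.5)
Step 2: Sum ranks within each group.
R_1 = 22 (n_1 = 4)
R_2 = 37 (n_2 = 5)
R_3 = 19 (n_3 = 3)
Step 3: H = 12/(N(N+1)) * sum(R_i^2/n_i) - 3(N+1)
     = 12/(12*13) * (22^2/4 + 37^2/5 + 19^2/3) - 3*13
     = 0.076923 * 515.133 - 39
     = 0.625641.
Step 4: Ties present; correction factor C = 1 - 18/(12^3 - 12) = 0.989510. Corrected H = 0.625641 / 0.989510 = 0.632273.
Step 5: Under H0, H ~ chi^2(2); p-value = 0.728960.
Step 6: alpha = 0.1. fail to reject H0.

H = 0.6323, df = 2, p = 0.728960, fail to reject H0.


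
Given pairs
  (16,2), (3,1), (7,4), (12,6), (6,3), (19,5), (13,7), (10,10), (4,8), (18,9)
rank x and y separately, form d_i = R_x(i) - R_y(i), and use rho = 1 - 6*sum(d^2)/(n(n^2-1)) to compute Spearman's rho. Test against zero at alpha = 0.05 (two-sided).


Step 1: Rank x and y separately (midranks; no ties here).
rank(x): 16->8, 3->1, 7->4, 12->6, 6->3, 19->10, 13->7, 10->5, 4->2, 18->9
rank(y): 2->2, 1->1, 4->4, 6->6, 3->3, 5->5, 7->7, 10->10, 8->8, 9->9
Step 2: d_i = R_x(i) - R_y(i); compute d_i^2.
  (8-2)^2=36, (1-1)^2=0, (4-4)^2=0, (6-6)^2=0, (3-3)^2=0, (10-5)^2=25, (7-7)^2=0, (5-10)^2=25, (2-8)^2=36, (9-9)^2=0
sum(d^2) = 122.
Step 3: rho = 1 - 6*122 / (10*(10^2 - 1)) = 1 - 732/990 = 0.260606.
Step 4: Under H0, t = rho * sqrt((n-2)/(1-rho^2)) = 0.7635 ~ t(8).
Step 5: Two-sided p-value from the t-distribution with 8 df = 0.467089.
Step 6: alpha = 0.05. fail to reject H0.

rho = 0.2606, p = 0.467089, fail to reject H0 at alpha = 0.05.


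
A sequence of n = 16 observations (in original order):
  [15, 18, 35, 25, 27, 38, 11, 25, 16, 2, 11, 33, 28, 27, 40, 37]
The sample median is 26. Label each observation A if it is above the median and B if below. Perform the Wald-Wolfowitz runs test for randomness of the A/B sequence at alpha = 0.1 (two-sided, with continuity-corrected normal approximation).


Step 1: Compute median = 26; label A = above, B = below.
Labels in order: BBABAABBBBBAAAAA  (n_A = 8, n_B = 8)
Step 2: Count runs R = 6.
Step 3: Under H0 (random ordering), E[R] = 2*n_A*n_B/(n_A+n_B) + 1 = 2*8*8/16 + 1 = 9.0000.
        Var[R] = 2*n_A*n_B*(2*n_A*n_B - n_A - n_B) / ((n_A+n_B)^2 * (n_A+n_B-1)) = 14336/3840 = 3.7333.
        SD[R] = 1.9322.
Step 4: Continuity-corrected z = (R + 0.5 - E[R]) / SD[R] = (6 + 0.5 - 9.0000) / 1.9322 = -1.2939.
Step 5: Two-sided p-value via normal approximation = 2*(1 - Phi(|z|)) = 0.195709.
Step 6: alpha = 0.1. fail to reject H0.

R = 6, z = -1.2939, p = 0.195709, fail to reject H0.


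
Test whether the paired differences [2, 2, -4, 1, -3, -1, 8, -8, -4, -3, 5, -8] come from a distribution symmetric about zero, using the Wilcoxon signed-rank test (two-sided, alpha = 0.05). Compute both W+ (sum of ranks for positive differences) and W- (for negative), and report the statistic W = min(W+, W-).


Step 1: Drop any zero differences (none here) and take |d_i|.
|d| = [2, 2, 4, 1, 3, 1, 8, 8, 4, 3, 5, 8]
Step 2: Midrank |d_i| (ties get averaged ranks).
ranks: |2|->3.5, |2|->3.5, |4|->7.5, |1|->1.5, |3|->5.5, |1|->1.5, |8|->11, |8|->11, |4|->7.5, |3|->5.5, |5|->9, |8|->11
Step 3: Attach original signs; sum ranks with positive sign and with negative sign.
W+ = 3.5 + 3.5 + 1.5 + 11 + 9 = 28.5
W- = 7.5 + 5.5 + 1.5 + 11 + 7.5 + 5.5 + 11 = 49.5
(Check: W+ + W- = 78 should equal n(n+1)/2 = 78.)
Step 4: Test statistic W = min(W+, W-) = 28.5.
Step 5: Ties in |d|, so use the tie-corrected normal approximation.
        E[W] = n(n+1)/4 = 12*13/4 = 39.
        Tie groups: |d|=1 (t=2), |d|=2 (t=2), |d|=3 (t=2), |d|=4 (t=2), |d|=8 (t=3); sum(t^3 - t) = 48.
        Var[W] = n(n+1)(2n+1)/24 - sum(t^3-t)/48 = 3900/24 - 48/48 = 161.5.
        z = (W - E[W]) / sqrt(Var[W]) = (28.5 - 39) / 12.7083 = -0.8262.
        Two-sided p = 2*Phi(z) = 0.408671.
Step 6: alpha = 0.05. fail to reject H0.

W+ = 28.5, W- = 49.5, W = min = 28.5, p = 0.408671, fail to reject H0.


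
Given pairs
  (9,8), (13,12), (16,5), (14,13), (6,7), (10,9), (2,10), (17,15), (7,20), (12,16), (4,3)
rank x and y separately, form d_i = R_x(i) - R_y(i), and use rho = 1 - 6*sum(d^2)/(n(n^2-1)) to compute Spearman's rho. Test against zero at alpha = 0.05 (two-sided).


Step 1: Rank x and y separately (midranks; no ties here).
rank(x): 9->5, 13->8, 16->10, 14->9, 6->3, 10->6, 2->1, 17->11, 7->4, 12->7, 4->2
rank(y): 8->4, 12->7, 5->2, 13->8, 7->3, 9->5, 10->6, 15->9, 20->11, 16->10, 3->1
Step 2: d_i = R_x(i) - R_y(i); compute d_i^2.
  (5-4)^2=1, (8-7)^2=1, (10-2)^2=64, (9-8)^2=1, (3-3)^2=0, (6-5)^2=1, (1-6)^2=25, (11-9)^2=4, (4-11)^2=49, (7-10)^2=9, (2-1)^2=1
sum(d^2) = 156.
Step 3: rho = 1 - 6*156 / (11*(11^2 - 1)) = 1 - 936/1320 = 0.290909.
Step 4: Under H0, t = rho * sqrt((n-2)/(1-rho^2)) = 0.9122 ~ t(9).
Step 5: Two-sided p-value from the t-distribution with 9 df = 0.385457.
Step 6: alpha = 0.05. fail to reject H0.

rho = 0.2909, p = 0.385457, fail to reject H0 at alpha = 0.05.


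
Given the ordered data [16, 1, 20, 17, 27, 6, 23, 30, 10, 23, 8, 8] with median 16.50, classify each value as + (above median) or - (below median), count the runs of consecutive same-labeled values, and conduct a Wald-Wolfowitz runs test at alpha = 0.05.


Step 1: Compute median = 16.50; label A = above, B = below.
Labels in order: BBAAABAABABB  (n_A = 6, n_B = 6)
Step 2: Count runs R = 7.
Step 3: Under H0 (random ordering), E[R] = 2*n_A*n_B/(n_A+n_B) + 1 = 2*6*6/12 + 1 = 7.0000.
        Var[R] = 2*n_A*n_B*(2*n_A*n_B - n_A - n_B) / ((n_A+n_B)^2 * (n_A+n_B-1)) = 4320/1584 = 2.7273.
        SD[R] = 1.6514.
Step 4: R = E[R], so z = 0 with no continuity correction.
Step 5: Two-sided p-value via normal approximation = 2*(1 - Phi(|z|)) = 1.000000.
Step 6: alpha = 0.05. fail to reject H0.

R = 7, z = 0.0000, p = 1.000000, fail to reject H0.


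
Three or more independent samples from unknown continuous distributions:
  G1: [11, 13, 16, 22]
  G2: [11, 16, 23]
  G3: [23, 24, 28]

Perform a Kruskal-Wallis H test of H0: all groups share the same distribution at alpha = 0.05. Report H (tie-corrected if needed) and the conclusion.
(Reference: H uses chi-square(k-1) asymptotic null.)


Step 1: Combine all N = 10 observations and assign midranks.
sorted (value, group, rank): (11,G1,1.5), (11,G2,1.5), (13,G1,3), (16,G1,4.5), (16,G2,4.5), (22,G1,6), (23,G2,7.5), (23,G3,7.5), (24,G3,9), (28,G3,10)
Step 2: Sum ranks within each group.
R_1 = 15 (n_1 = 4)
R_2 = 13.5 (n_2 = 3)
R_3 = 26.5 (n_3 = 3)
Step 3: H = 12/(N(N+1)) * sum(R_i^2/n_i) - 3(N+1)
     = 12/(10*11) * (15^2/4 + 13.5^2/3 + 26.5^2/3) - 3*11
     = 0.109091 * 351.083 - 33
     = 5.300000.
Step 4: Ties present; correction factor C = 1 - 18/(10^3 - 10) = 0.981818. Corrected H = 5.300000 / 0.981818 = 5.398148.
Step 5: Under H0, H ~ chi^2(2); p-value = 0.067268.
Step 6: alpha = 0.05. fail to reject H0.

H = 5.3981, df = 2, p = 0.067268, fail to reject H0.


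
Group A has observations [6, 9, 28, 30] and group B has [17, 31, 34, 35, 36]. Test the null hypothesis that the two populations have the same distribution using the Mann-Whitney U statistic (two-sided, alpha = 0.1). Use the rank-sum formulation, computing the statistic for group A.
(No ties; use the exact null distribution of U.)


Step 1: Combine and sort all 9 observations; assign midranks.
sorted (value, group): (6,X), (9,X), (17,Y), (28,X), (30,X), (31,Y), (34,Y), (35,Y), (36,Y)
ranks: 6->1, 9->2, 17->3, 28->4, 30->5, 31->6, 34->7, 35->8, 36->9
Step 2: Rank sum for X: R1 = 1 + 2 + 4 + 5 = 12.
Step 3: U_X = R1 - n1(n1+1)/2 = 12 - 4*5/2 = 12 - 10 = 2.
       U_Y = n1*n2 - U_X = 20 - 2 = 18.
Step 4: No ties, so the exact null distribution of U (based on enumerating the C(9,4) = 126 equally likely rank assignments) gives the two-sided p-value.
Step 5: p-value = 0.063492; compare to alpha = 0.1. reject H0.

U_X = 2, p = 0.063492, reject H0 at alpha = 0.1.


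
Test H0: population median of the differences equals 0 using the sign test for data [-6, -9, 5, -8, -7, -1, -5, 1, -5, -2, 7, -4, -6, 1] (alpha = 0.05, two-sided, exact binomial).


Step 1: Discard zero differences. Original n = 14; n_eff = number of nonzero differences = 14.
Nonzero differences (with sign): -6, -9, +5, -8, -7, -1, -5, +1, -5, -2, +7, -4, -6, +1
Step 2: Count signs: positive = 4, negative = 10.
Step 3: Under H0: P(positive) = 0.5, so the number of positives S ~ Bin(14, 0.5).
Step 4: Two-sided exact p-value = sum of Bin(14,0.5) probabilities at or below the observed probability = 0.179565.
Step 5: alpha = 0.05. fail to reject H0.

n_eff = 14, pos = 4, neg = 10, p = 0.179565, fail to reject H0.


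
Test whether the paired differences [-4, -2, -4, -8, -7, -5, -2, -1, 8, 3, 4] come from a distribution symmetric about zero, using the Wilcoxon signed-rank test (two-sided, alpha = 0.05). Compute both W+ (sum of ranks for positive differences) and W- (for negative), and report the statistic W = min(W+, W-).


Step 1: Drop any zero differences (none here) and take |d_i|.
|d| = [4, 2, 4, 8, 7, 5, 2, 1, 8, 3, 4]
Step 2: Midrank |d_i| (ties get averaged ranks).
ranks: |4|->6, |2|->2.5, |4|->6, |8|->10.5, |7|->9, |5|->8, |2|->2.5, |1|->1, |8|->10.5, |3|->4, |4|->6
Step 3: Attach original signs; sum ranks with positive sign and with negative sign.
W+ = 10.5 + 4 + 6 = 20.5
W- = 6 + 2.5 + 6 + 10.5 + 9 + 8 + 2.5 + 1 = 45.5
(Check: W+ + W- = 66 should equal n(n+1)/2 = 66.)
Step 4: Test statistic W = min(W+, W-) = 20.5.
Step 5: Ties in |d|, so use the tie-corrected normal approximation.
        E[W] = n(n+1)/4 = 11*12/4 = 33.
        Tie groups: |d|=2 (t=2), |d|=4 (t=3), |d|=8 (t=2); sum(t^3 - t) = 36.
        Var[W] = n(n+1)(2n+1)/24 - sum(t^3-t)/48 = 3036/24 - 36/48 = 125.75.
        z = (W - E[W]) / sqrt(Var[W]) = (20.5 - 33) / 11.2138 = -1.1147.
        Two-sided p = 2*Phi(z) = 0.264981.
Step 6: alpha = 0.05. fail to reject H0.

W+ = 20.5, W- = 45.5, W = min = 20.5, p = 0.264981, fail to reject H0.


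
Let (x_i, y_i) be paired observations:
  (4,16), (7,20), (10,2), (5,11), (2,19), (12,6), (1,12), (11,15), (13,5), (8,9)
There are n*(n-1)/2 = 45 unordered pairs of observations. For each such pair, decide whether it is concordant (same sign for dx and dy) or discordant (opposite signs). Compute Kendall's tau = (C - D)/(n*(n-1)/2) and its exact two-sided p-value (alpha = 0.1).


Step 1: Enumerate the 45 unordered pairs (i,j) with i<j and classify each by sign(x_j-x_i) * sign(y_j-y_i).
  (1,2):dx=+3,dy=+4->C; (1,3):dx=+6,dy=-14->D; (1,4):dx=+1,dy=-5->D; (1,5):dx=-2,dy=+3->D
  (1,6):dx=+8,dy=-10->D; (1,7):dx=-3,dy=-4->C; (1,8):dx=+7,dy=-1->D; (1,9):dx=+9,dy=-11->D
  (1,10):dx=+4,dy=-7->D; (2,3):dx=+3,dy=-18->D; (2,4):dx=-2,dy=-9->C; (2,5):dx=-5,dy=-1->C
  (2,6):dx=+5,dy=-14->D; (2,7):dx=-6,dy=-8->C; (2,8):dx=+4,dy=-5->D; (2,9):dx=+6,dy=-15->D
  (2,10):dx=+1,dy=-11->D; (3,4):dx=-5,dy=+9->D; (3,5):dx=-8,dy=+17->D; (3,6):dx=+2,dy=+4->C
  (3,7):dx=-9,dy=+10->D; (3,8):dx=+1,dy=+13->C; (3,9):dx=+3,dy=+3->C; (3,10):dx=-2,dy=+7->D
  (4,5):dx=-3,dy=+8->D; (4,6):dx=+7,dy=-5->D; (4,7):dx=-4,dy=+1->D; (4,8):dx=+6,dy=+4->C
  (4,9):dx=+8,dy=-6->D; (4,10):dx=+3,dy=-2->D; (5,6):dx=+10,dy=-13->D; (5,7):dx=-1,dy=-7->C
  (5,8):dx=+9,dy=-4->D; (5,9):dx=+11,dy=-14->D; (5,10):dx=+6,dy=-10->D; (6,7):dx=-11,dy=+6->D
  (6,8):dx=-1,dy=+9->D; (6,9):dx=+1,dy=-1->D; (6,10):dx=-4,dy=+3->D; (7,8):dx=+10,dy=+3->C
  (7,9):dx=+12,dy=-7->D; (7,10):dx=+7,dy=-3->D; (8,9):dx=+2,dy=-10->D; (8,10):dx=-3,dy=-6->C
  (9,10):dx=-5,dy=+4->D
Step 2: C = 12, D = 33, total pairs = 45.
Step 3: tau = (C - D)/(n(n-1)/2) = (12 - 33)/45 = -0.466667.
Step 4: Exact two-sided p-value (enumerate n! = 3628800 permutations of y under H0): p = 0.072550.
Step 5: alpha = 0.1. reject H0.

tau_b = -0.4667 (C=12, D=33), p = 0.072550, reject H0.


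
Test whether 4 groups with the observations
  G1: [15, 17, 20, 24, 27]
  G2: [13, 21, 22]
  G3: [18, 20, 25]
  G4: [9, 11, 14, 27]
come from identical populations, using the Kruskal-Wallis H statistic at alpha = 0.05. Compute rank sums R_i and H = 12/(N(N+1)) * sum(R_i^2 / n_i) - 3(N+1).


Step 1: Combine all N = 15 observations and assign midranks.
sorted (value, group, rank): (9,G4,1), (11,G4,2), (13,G2,3), (14,G4,4), (15,G1,5), (17,G1,6), (18,G3,7), (20,G1,8.5), (20,G3,8.5), (21,G2,10), (22,G2,11), (24,G1,12), (25,G3,13), (27,G1,14.5), (27,G4,14.5)
Step 2: Sum ranks within each group.
R_1 = 46 (n_1 = 5)
R_2 = 24 (n_2 = 3)
R_3 = 28.5 (n_3 = 3)
R_4 = 21.5 (n_4 = 4)
Step 3: H = 12/(N(N+1)) * sum(R_i^2/n_i) - 3(N+1)
     = 12/(15*16) * (46^2/5 + 24^2/3 + 28.5^2/3 + 21.5^2/4) - 3*16
     = 0.050000 * 1001.51 - 48
     = 2.075625.
Step 4: Ties present; correction factor C = 1 - 12/(15^3 - 15) = 0.996429. Corrected H = 2.075625 / 0.996429 = 2.083065.
Step 5: Under H0, H ~ chi^2(3); p-value = 0.555347.
Step 6: alpha = 0.05. fail to reject H0.

H = 2.0831, df = 3, p = 0.555347, fail to reject H0.


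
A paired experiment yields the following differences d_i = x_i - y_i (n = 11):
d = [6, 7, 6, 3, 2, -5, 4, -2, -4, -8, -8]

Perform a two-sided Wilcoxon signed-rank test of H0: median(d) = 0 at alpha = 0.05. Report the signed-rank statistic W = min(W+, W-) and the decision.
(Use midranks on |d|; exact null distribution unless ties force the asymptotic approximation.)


Step 1: Drop any zero differences (none here) and take |d_i|.
|d| = [6, 7, 6, 3, 2, 5, 4, 2, 4, 8, 8]
Step 2: Midrank |d_i| (ties get averaged ranks).
ranks: |6|->7.5, |7|->9, |6|->7.5, |3|->3, |2|->1.5, |5|->6, |4|->4.5, |2|->1.5, |4|->4.5, |8|->10.5, |8|->10.5
Step 3: Attach original signs; sum ranks with positive sign and with negative sign.
W+ = 7.5 + 9 + 7.5 + 3 + 1.5 + 4.5 = 33
W- = 6 + 1.5 + 4.5 + 10.5 + 10.5 = 33
(Check: W+ + W- = 66 should equal n(n+1)/2 = 66.)
Step 4: Test statistic W = min(W+, W-) = 33.
Step 5: Ties in |d|, so use the tie-corrected normal approximation.
        E[W] = n(n+1)/4 = 11*12/4 = 33.
        Tie groups: |d|=2 (t=2), |d|=4 (t=2), |d|=6 (t=2), |d|=8 (t=2); sum(t^3 - t) = 24.
        Var[W] = n(n+1)(2n+1)/24 - sum(t^3-t)/48 = 3036/24 - 24/48 = 126.
        z = (W - E[W]) / sqrt(Var[W]) = (33 - 33) / 11.2250 = 0.0000.
        Two-sided p = 2*Phi(z) = 1.000000.
Step 6: alpha = 0.05. fail to reject H0.

W+ = 33, W- = 33, W = min = 33, p = 1.000000, fail to reject H0.


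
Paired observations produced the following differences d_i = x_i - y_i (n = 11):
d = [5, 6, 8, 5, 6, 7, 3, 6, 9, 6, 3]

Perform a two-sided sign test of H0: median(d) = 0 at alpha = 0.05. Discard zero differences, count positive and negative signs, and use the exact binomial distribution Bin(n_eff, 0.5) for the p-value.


Step 1: Discard zero differences. Original n = 11; n_eff = number of nonzero differences = 11.
Nonzero differences (with sign): +5, +6, +8, +5, +6, +7, +3, +6, +9, +6, +3
Step 2: Count signs: positive = 11, negative = 0.
Step 3: Under H0: P(positive) = 0.5, so the number of positives S ~ Bin(11, 0.5).
Step 4: Two-sided exact p-value = sum of Bin(11,0.5) probabilities at or below the observed probability = 0.000977.
Step 5: alpha = 0.05. reject H0.

n_eff = 11, pos = 11, neg = 0, p = 0.000977, reject H0.


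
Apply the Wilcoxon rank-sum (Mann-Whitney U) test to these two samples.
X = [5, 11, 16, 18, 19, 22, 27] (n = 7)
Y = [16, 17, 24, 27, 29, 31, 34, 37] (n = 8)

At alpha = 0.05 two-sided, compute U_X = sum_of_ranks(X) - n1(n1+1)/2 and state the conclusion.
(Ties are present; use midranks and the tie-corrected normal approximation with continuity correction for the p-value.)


Step 1: Combine and sort all 15 observations; assign midranks.
sorted (value, group): (5,X), (11,X), (16,X), (16,Y), (17,Y), (18,X), (19,X), (22,X), (24,Y), (27,X), (27,Y), (29,Y), (31,Y), (34,Y), (37,Y)
ranks: 5->1, 11->2, 16->3.5, 16->3.5, 17->5, 18->6, 19->7, 22->8, 24->9, 27->10.5, 27->10.5, 29->12, 31->13, 34->14, 37->15
Step 2: Rank sum for X: R1 = 1 + 2 + 3.5 + 6 + 7 + 8 + 10.5 = 38.
Step 3: U_X = R1 - n1(n1+1)/2 = 38 - 7*8/2 = 38 - 28 = 10.
       U_Y = n1*n2 - U_X = 56 - 10 = 46.
Step 4: Ties are present, so use the tie-corrected normal approximation (with continuity correction) for the p-value.
Step 5: p-value = 0.042473; compare to alpha = 0.05. reject H0.

U_X = 10, p = 0.042473, reject H0 at alpha = 0.05.


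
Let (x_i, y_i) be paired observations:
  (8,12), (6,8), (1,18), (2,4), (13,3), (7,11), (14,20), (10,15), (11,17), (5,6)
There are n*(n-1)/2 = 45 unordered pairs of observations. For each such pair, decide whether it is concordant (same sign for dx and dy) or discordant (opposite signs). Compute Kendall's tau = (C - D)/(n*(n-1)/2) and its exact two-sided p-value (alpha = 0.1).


Step 1: Enumerate the 45 unordered pairs (i,j) with i<j and classify each by sign(x_j-x_i) * sign(y_j-y_i).
  (1,2):dx=-2,dy=-4->C; (1,3):dx=-7,dy=+6->D; (1,4):dx=-6,dy=-8->C; (1,5):dx=+5,dy=-9->D
  (1,6):dx=-1,dy=-1->C; (1,7):dx=+6,dy=+8->C; (1,8):dx=+2,dy=+3->C; (1,9):dx=+3,dy=+5->C
  (1,10):dx=-3,dy=-6->C; (2,3):dx=-5,dy=+10->D; (2,4):dx=-4,dy=-4->C; (2,5):dx=+7,dy=-5->D
  (2,6):dx=+1,dy=+3->C; (2,7):dx=+8,dy=+12->C; (2,8):dx=+4,dy=+7->C; (2,9):dx=+5,dy=+9->C
  (2,10):dx=-1,dy=-2->C; (3,4):dx=+1,dy=-14->D; (3,5):dx=+12,dy=-15->D; (3,6):dx=+6,dy=-7->D
  (3,7):dx=+13,dy=+2->C; (3,8):dx=+9,dy=-3->D; (3,9):dx=+10,dy=-1->D; (3,10):dx=+4,dy=-12->D
  (4,5):dx=+11,dy=-1->D; (4,6):dx=+5,dy=+7->C; (4,7):dx=+12,dy=+16->C; (4,8):dx=+8,dy=+11->C
  (4,9):dx=+9,dy=+13->C; (4,10):dx=+3,dy=+2->C; (5,6):dx=-6,dy=+8->D; (5,7):dx=+1,dy=+17->C
  (5,8):dx=-3,dy=+12->D; (5,9):dx=-2,dy=+14->D; (5,10):dx=-8,dy=+3->D; (6,7):dx=+7,dy=+9->C
  (6,8):dx=+3,dy=+4->C; (6,9):dx=+4,dy=+6->C; (6,10):dx=-2,dy=-5->C; (7,8):dx=-4,dy=-5->C
  (7,9):dx=-3,dy=-3->C; (7,10):dx=-9,dy=-14->C; (8,9):dx=+1,dy=+2->C; (8,10):dx=-5,dy=-9->C
  (9,10):dx=-6,dy=-11->C
Step 2: C = 30, D = 15, total pairs = 45.
Step 3: tau = (C - D)/(n(n-1)/2) = (30 - 15)/45 = 0.333333.
Step 4: Exact two-sided p-value (enumerate n! = 3628800 permutations of y under H0): p = 0.216373.
Step 5: alpha = 0.1. fail to reject H0.

tau_b = 0.3333 (C=30, D=15), p = 0.216373, fail to reject H0.


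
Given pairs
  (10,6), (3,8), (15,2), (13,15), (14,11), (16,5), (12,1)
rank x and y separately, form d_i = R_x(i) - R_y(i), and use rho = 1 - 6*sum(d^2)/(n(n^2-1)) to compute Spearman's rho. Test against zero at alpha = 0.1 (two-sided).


Step 1: Rank x and y separately (midranks; no ties here).
rank(x): 10->2, 3->1, 15->6, 13->4, 14->5, 16->7, 12->3
rank(y): 6->4, 8->5, 2->2, 15->7, 11->6, 5->3, 1->1
Step 2: d_i = R_x(i) - R_y(i); compute d_i^2.
  (2-4)^2=4, (1-5)^2=16, (6-2)^2=16, (4-7)^2=9, (5-6)^2=1, (7-3)^2=16, (3-1)^2=4
sum(d^2) = 66.
Step 3: rho = 1 - 6*66 / (7*(7^2 - 1)) = 1 - 396/336 = -0.178571.
Step 4: Under H0, t = rho * sqrt((n-2)/(1-rho^2)) = -0.4058 ~ t(5).
Step 5: Two-sided p-value from the t-distribution with 5 df = 0.701658.
Step 6: alpha = 0.1. fail to reject H0.

rho = -0.1786, p = 0.701658, fail to reject H0 at alpha = 0.1.


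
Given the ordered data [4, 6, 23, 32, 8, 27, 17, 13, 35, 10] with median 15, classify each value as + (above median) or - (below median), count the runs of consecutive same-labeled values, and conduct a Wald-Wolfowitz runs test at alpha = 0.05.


Step 1: Compute median = 15; label A = above, B = below.
Labels in order: BBAABAABAB  (n_A = 5, n_B = 5)
Step 2: Count runs R = 7.
Step 3: Under H0 (random ordering), E[R] = 2*n_A*n_B/(n_A+n_B) + 1 = 2*5*5/10 + 1 = 6.0000.
        Var[R] = 2*n_A*n_B*(2*n_A*n_B - n_A - n_B) / ((n_A+n_B)^2 * (n_A+n_B-1)) = 2000/900 = 2.2222.
        SD[R] = 1.4907.
Step 4: Continuity-corrected z = (R - 0.5 - E[R]) / SD[R] = (7 - 0.5 - 6.0000) / 1.4907 = 0.3354.
Step 5: Two-sided p-value via normal approximation = 2*(1 - Phi(|z|)) = 0.737316.
Step 6: alpha = 0.05. fail to reject H0.

R = 7, z = 0.3354, p = 0.737316, fail to reject H0.


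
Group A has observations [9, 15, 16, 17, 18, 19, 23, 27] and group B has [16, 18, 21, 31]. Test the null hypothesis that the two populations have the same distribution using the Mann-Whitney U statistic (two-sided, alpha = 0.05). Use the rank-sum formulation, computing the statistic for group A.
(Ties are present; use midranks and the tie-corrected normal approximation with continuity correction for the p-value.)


Step 1: Combine and sort all 12 observations; assign midranks.
sorted (value, group): (9,X), (15,X), (16,X), (16,Y), (17,X), (18,X), (18,Y), (19,X), (21,Y), (23,X), (27,X), (31,Y)
ranks: 9->1, 15->2, 16->3.5, 16->3.5, 17->5, 18->6.5, 18->6.5, 19->8, 21->9, 23->10, 27->11, 31->12
Step 2: Rank sum for X: R1 = 1 + 2 + 3.5 + 5 + 6.5 + 8 + 10 + 11 = 47.
Step 3: U_X = R1 - n1(n1+1)/2 = 47 - 8*9/2 = 47 - 36 = 11.
       U_Y = n1*n2 - U_X = 32 - 11 = 21.
Step 4: Ties are present, so use the tie-corrected normal approximation (with continuity correction) for the p-value.
Step 5: p-value = 0.443097; compare to alpha = 0.05. fail to reject H0.

U_X = 11, p = 0.443097, fail to reject H0 at alpha = 0.05.


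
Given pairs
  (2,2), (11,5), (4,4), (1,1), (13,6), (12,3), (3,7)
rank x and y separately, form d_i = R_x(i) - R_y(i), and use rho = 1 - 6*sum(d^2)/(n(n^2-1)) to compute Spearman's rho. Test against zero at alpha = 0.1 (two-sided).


Step 1: Rank x and y separately (midranks; no ties here).
rank(x): 2->2, 11->5, 4->4, 1->1, 13->7, 12->6, 3->3
rank(y): 2->2, 5->5, 4->4, 1->1, 6->6, 3->3, 7->7
Step 2: d_i = R_x(i) - R_y(i); compute d_i^2.
  (2-2)^2=0, (5-5)^2=0, (4-4)^2=0, (1-1)^2=0, (7-6)^2=1, (6-3)^2=9, (3-7)^2=16
sum(d^2) = 26.
Step 3: rho = 1 - 6*26 / (7*(7^2 - 1)) = 1 - 156/336 = 0.535714.
Step 4: Under H0, t = rho * sqrt((n-2)/(1-rho^2)) = 1.4186 ~ t(5).
Step 5: Two-sided p-value from the t-distribution with 5 df = 0.215217.
Step 6: alpha = 0.1. fail to reject H0.

rho = 0.5357, p = 0.215217, fail to reject H0 at alpha = 0.1.


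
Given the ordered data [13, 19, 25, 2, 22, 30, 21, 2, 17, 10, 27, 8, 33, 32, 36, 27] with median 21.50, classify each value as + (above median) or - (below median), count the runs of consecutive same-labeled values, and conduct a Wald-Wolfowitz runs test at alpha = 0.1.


Step 1: Compute median = 21.50; label A = above, B = below.
Labels in order: BBABAABBBBABAAAA  (n_A = 8, n_B = 8)
Step 2: Count runs R = 8.
Step 3: Under H0 (random ordering), E[R] = 2*n_A*n_B/(n_A+n_B) + 1 = 2*8*8/16 + 1 = 9.0000.
        Var[R] = 2*n_A*n_B*(2*n_A*n_B - n_A - n_B) / ((n_A+n_B)^2 * (n_A+n_B-1)) = 14336/3840 = 3.7333.
        SD[R] = 1.9322.
Step 4: Continuity-corrected z = (R + 0.5 - E[R]) / SD[R] = (8 + 0.5 - 9.0000) / 1.9322 = -0.2588.
Step 5: Two-sided p-value via normal approximation = 2*(1 - Phi(|z|)) = 0.795809.
Step 6: alpha = 0.1. fail to reject H0.

R = 8, z = -0.2588, p = 0.795809, fail to reject H0.
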